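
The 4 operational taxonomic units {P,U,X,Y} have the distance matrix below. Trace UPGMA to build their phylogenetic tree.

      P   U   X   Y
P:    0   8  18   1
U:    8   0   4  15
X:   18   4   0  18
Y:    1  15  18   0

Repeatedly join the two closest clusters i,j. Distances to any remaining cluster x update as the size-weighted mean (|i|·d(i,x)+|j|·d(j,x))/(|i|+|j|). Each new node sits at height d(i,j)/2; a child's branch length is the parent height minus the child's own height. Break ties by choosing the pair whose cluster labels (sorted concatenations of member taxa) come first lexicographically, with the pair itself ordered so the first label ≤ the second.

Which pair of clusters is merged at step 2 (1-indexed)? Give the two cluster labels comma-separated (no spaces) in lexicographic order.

U,X

1. join P+Y (d=1) ⇒ PY; edges |P|=1/2, |Y|=1/2
  updated: d(PY,U)=23/2, d(PY,X)=18
2. join U+X (d=4) ⇒ UX; edges |U|=2, |X|=2
  updated: d(PY,UX)=59/4
3. join PY+UX (d=59/4) ⇒ PUXY; edges |PY|=55/8, |UX|=43/8
final tree: ((P:1/2,Y:1/2):55/8,(U:2,X:2):43/8)
total length: 69/4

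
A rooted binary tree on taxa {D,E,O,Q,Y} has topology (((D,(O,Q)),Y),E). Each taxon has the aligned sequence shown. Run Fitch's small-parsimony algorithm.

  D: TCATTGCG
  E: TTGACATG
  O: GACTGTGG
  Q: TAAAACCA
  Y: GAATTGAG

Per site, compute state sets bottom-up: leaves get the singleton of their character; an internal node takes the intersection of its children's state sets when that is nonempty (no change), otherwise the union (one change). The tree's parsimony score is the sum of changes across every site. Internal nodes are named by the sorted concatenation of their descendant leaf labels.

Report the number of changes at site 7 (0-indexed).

1

[col 0] OQ: children O:{G}, Q:{T} ∪→ {G,T}; cost 1
[col 0] DOQ: children D:{T}, OQ:{G,T} ∩→ {T}; cost 0
[col 0] DOQY: children DOQ:{T}, Y:{G} ∪→ {G,T}; cost 1
[col 0] DEOQY: children DOQY:{G,T}, E:{T} ∩→ {T}; cost 0
[col 1] OQ: children O:{A}, Q:{A} ∩→ {A}; cost 0
[col 1] DOQ: children D:{C}, OQ:{A} ∪→ {A,C}; cost 1
[col 1] DOQY: children DOQ:{A,C}, Y:{A} ∩→ {A}; cost 0
[col 1] DEOQY: children DOQY:{A}, E:{T} ∪→ {A,T}; cost 1
[col 2] OQ: children O:{C}, Q:{A} ∪→ {A,C}; cost 1
[col 2] DOQ: children D:{A}, OQ:{A,C} ∩→ {A}; cost 0
[col 2] DOQY: children DOQ:{A}, Y:{A} ∩→ {A}; cost 0
[col 2] DEOQY: children DOQY:{A}, E:{G} ∪→ {A,G}; cost 1
[col 3] OQ: children O:{T}, Q:{A} ∪→ {A,T}; cost 1
[col 3] DOQ: children D:{T}, OQ:{A,T} ∩→ {T}; cost 0
[col 3] DOQY: children DOQ:{T}, Y:{T} ∩→ {T}; cost 0
[col 3] DEOQY: children DOQY:{T}, E:{A} ∪→ {A,T}; cost 1
[col 4] OQ: children O:{G}, Q:{A} ∪→ {A,G}; cost 1
[col 4] DOQ: children D:{T}, OQ:{A,G} ∪→ {A,G,T}; cost 1
[col 4] DOQY: children DOQ:{A,G,T}, Y:{T} ∩→ {T}; cost 0
[col 4] DEOQY: children DOQY:{T}, E:{C} ∪→ {C,T}; cost 1
[col 5] OQ: children O:{T}, Q:{C} ∪→ {C,T}; cost 1
[col 5] DOQ: children D:{G}, OQ:{C,T} ∪→ {C,G,T}; cost 1
[col 5] DOQY: children DOQ:{C,G,T}, Y:{G} ∩→ {G}; cost 0
[col 5] DEOQY: children DOQY:{G}, E:{A} ∪→ {A,G}; cost 1
[col 6] OQ: children O:{G}, Q:{C} ∪→ {C,G}; cost 1
[col 6] DOQ: children D:{C}, OQ:{C,G} ∩→ {C}; cost 0
[col 6] DOQY: children DOQ:{C}, Y:{A} ∪→ {A,C}; cost 1
[col 6] DEOQY: children DOQY:{A,C}, E:{T} ∪→ {A,C,T}; cost 1
[col 7] OQ: children O:{G}, Q:{A} ∪→ {A,G}; cost 1
[col 7] DOQ: children D:{G}, OQ:{A,G} ∩→ {G}; cost 0
[col 7] DOQY: children DOQ:{G}, Y:{G} ∩→ {G}; cost 0
[col 7] DEOQY: children DOQY:{G}, E:{G} ∩→ {G}; cost 0
per-site changes: [2, 2, 2, 2, 3, 3, 3, 1]; total = 18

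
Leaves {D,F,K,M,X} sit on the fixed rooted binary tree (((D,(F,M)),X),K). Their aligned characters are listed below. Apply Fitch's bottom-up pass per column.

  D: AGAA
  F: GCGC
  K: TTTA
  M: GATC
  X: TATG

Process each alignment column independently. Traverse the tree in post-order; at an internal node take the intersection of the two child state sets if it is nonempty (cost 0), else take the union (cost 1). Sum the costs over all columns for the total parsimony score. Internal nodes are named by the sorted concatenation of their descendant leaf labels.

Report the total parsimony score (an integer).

FM@0: {G} ∩ {G} = {G} (intersection, +0)
DFM@0: {A} ∪ {G} = {A,G} (union, +1)
DFMX@0: {A,G} ∪ {T} = {A,G,T} (union, +1)
DFKMX@0: {A,G,T} ∩ {T} = {T} (intersection, +0)
FM@1: {C} ∪ {A} = {A,C} (union, +1)
DFM@1: {G} ∪ {A,C} = {A,C,G} (union, +1)
DFMX@1: {A,C,G} ∩ {A} = {A} (intersection, +0)
DFKMX@1: {A} ∪ {T} = {A,T} (union, +1)
FM@2: {G} ∪ {T} = {G,T} (union, +1)
DFM@2: {A} ∪ {G,T} = {A,G,T} (union, +1)
DFMX@2: {A,G,T} ∩ {T} = {T} (intersection, +0)
DFKMX@2: {T} ∩ {T} = {T} (intersection, +0)
FM@3: {C} ∩ {C} = {C} (intersection, +0)
DFM@3: {A} ∪ {C} = {A,C} (union, +1)
DFMX@3: {A,C} ∪ {G} = {A,C,G} (union, +1)
DFKMX@3: {A,C,G} ∩ {A} = {A} (intersection, +0)
per-site changes: [2, 3, 2, 2]; total = 9

9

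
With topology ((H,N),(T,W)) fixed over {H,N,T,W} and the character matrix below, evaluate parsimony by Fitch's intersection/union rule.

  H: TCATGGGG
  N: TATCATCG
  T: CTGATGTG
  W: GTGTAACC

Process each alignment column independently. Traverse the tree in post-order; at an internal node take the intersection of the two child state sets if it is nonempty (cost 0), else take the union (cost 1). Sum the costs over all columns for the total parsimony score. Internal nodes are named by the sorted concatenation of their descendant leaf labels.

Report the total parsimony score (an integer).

site 0, node HN: H={T} ∩ N={T} → {T} (+0)
site 0, node TW: T={C} ∪ W={G} → {C,G} (+1)
site 0, node HNTW: HN={T} ∪ TW={C,G} → {C,G,T} (+1)
site 1, node HN: H={C} ∪ N={A} → {A,C} (+1)
site 1, node TW: T={T} ∩ W={T} → {T} (+0)
site 1, node HNTW: HN={A,C} ∪ TW={T} → {A,C,T} (+1)
site 2, node HN: H={A} ∪ N={T} → {A,T} (+1)
site 2, node TW: T={G} ∩ W={G} → {G} (+0)
site 2, node HNTW: HN={A,T} ∪ TW={G} → {A,G,T} (+1)
site 3, node HN: H={T} ∪ N={C} → {C,T} (+1)
site 3, node TW: T={A} ∪ W={T} → {A,T} (+1)
site 3, node HNTW: HN={C,T} ∩ TW={A,T} → {T} (+0)
site 4, node HN: H={G} ∪ N={A} → {A,G} (+1)
site 4, node TW: T={T} ∪ W={A} → {A,T} (+1)
site 4, node HNTW: HN={A,G} ∩ TW={A,T} → {A} (+0)
site 5, node HN: H={G} ∪ N={T} → {G,T} (+1)
site 5, node TW: T={G} ∪ W={A} → {A,G} (+1)
site 5, node HNTW: HN={G,T} ∩ TW={A,G} → {G} (+0)
site 6, node HN: H={G} ∪ N={C} → {C,G} (+1)
site 6, node TW: T={T} ∪ W={C} → {C,T} (+1)
site 6, node HNTW: HN={C,G} ∩ TW={C,T} → {C} (+0)
site 7, node HN: H={G} ∩ N={G} → {G} (+0)
site 7, node TW: T={G} ∪ W={C} → {C,G} (+1)
site 7, node HNTW: HN={G} ∩ TW={C,G} → {G} (+0)
per-site changes: [2, 2, 2, 2, 2, 2, 2, 1]; total = 15

15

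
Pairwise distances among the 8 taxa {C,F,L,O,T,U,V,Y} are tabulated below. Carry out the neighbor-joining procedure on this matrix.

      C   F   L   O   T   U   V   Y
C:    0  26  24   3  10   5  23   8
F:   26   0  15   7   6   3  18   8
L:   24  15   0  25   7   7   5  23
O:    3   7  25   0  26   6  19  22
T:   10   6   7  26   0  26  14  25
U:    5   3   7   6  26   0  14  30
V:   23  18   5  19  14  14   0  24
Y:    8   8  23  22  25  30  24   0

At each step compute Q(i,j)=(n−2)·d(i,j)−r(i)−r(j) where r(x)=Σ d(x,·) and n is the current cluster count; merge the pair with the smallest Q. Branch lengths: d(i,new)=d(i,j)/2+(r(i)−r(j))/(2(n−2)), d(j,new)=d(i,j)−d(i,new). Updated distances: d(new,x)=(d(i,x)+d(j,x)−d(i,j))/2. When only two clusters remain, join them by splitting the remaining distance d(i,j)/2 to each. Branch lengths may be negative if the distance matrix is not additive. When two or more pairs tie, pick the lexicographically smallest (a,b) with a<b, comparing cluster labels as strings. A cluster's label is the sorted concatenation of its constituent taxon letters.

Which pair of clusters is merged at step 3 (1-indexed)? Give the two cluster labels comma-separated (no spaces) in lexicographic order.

C,Y

1. join L+V (d=5, Q=-193) ⇒ LV; edges |L|=19/12, |V|=41/12
  updated: d(C,LV)=21, d(F,LV)=14, d(LV,O)=39/2, d(LV,T)=8, d(LV,U)=8, d(LV,Y)=21
2. join LV+T (d=8, Q=-305/2) ⇒ LTV; edges |LV|=61/20, |T|=99/20
  updated: d(C,LTV)=23/2, d(F,LTV)=6, d(LTV,O)=75/4, d(LTV,U)=13, d(LTV,Y)=19
3. join C+Y (d=8, Q=-217/2) ⇒ CY; edges |C|=-3/16, |Y|=131/16
  updated: d(CY,F)=13, d(CY,LTV)=45/4, d(CY,O)=17/2, d(CY,U)=27/2
4. join CY+LTV (d=45/4, Q=-123/2) ⇒ CLTVY; edges |CY|=31/6, |LTV|=73/12
  updated: d(CLTVY,F)=31/8, d(CLTVY,O)=8, d(CLTVY,U)=61/8
5. join CLTVY+F (d=31/8, Q=-205/8) ⇒ CFLTVY; edges |CLTVY|=107/32, |F|=17/32
  updated: d(CFLTVY,O)=89/16, d(CFLTVY,U)=27/8
6. join CFLTVY+O (d=89/16, Q=-239/16) ⇒ CFLOTVY; edges |CFLTVY|=47/32, |O|=131/32
  updated: d(CFLOTVY,U)=61/32
7. join CFLOTVY+U (d=61/32) ⇒ CFLOTUVY; edges |CFLOTVY|=61/64, |U|=61/64
final tree: (((((C:-3/16,Y:131/16):31/6,((L:19/12,V:41/12):61/20,T:99/20):73/12):107/32,F:17/32):47/32,O:131/32):61/64,U:61/64)
total length: 1395/32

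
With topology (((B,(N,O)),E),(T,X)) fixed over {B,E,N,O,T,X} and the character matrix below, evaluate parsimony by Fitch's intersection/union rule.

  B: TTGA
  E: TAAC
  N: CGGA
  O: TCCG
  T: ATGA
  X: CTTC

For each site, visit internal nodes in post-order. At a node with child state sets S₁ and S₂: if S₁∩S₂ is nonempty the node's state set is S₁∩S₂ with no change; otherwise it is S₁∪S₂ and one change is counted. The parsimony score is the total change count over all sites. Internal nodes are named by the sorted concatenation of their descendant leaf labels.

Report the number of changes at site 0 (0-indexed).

3

[col 0] NO: children N:{C}, O:{T} ∪→ {C,T}; cost 1
[col 0] BNO: children B:{T}, NO:{C,T} ∩→ {T}; cost 0
[col 0] BENO: children BNO:{T}, E:{T} ∩→ {T}; cost 0
[col 0] TX: children T:{A}, X:{C} ∪→ {A,C}; cost 1
[col 0] BENOTX: children BENO:{T}, TX:{A,C} ∪→ {A,C,T}; cost 1
[col 1] NO: children N:{G}, O:{C} ∪→ {C,G}; cost 1
[col 1] BNO: children B:{T}, NO:{C,G} ∪→ {C,G,T}; cost 1
[col 1] BENO: children BNO:{C,G,T}, E:{A} ∪→ {A,C,G,T}; cost 1
[col 1] TX: children T:{T}, X:{T} ∩→ {T}; cost 0
[col 1] BENOTX: children BENO:{A,C,G,T}, TX:{T} ∩→ {T}; cost 0
[col 2] NO: children N:{G}, O:{C} ∪→ {C,G}; cost 1
[col 2] BNO: children B:{G}, NO:{C,G} ∩→ {G}; cost 0
[col 2] BENO: children BNO:{G}, E:{A} ∪→ {A,G}; cost 1
[col 2] TX: children T:{G}, X:{T} ∪→ {G,T}; cost 1
[col 2] BENOTX: children BENO:{A,G}, TX:{G,T} ∩→ {G}; cost 0
[col 3] NO: children N:{A}, O:{G} ∪→ {A,G}; cost 1
[col 3] BNO: children B:{A}, NO:{A,G} ∩→ {A}; cost 0
[col 3] BENO: children BNO:{A}, E:{C} ∪→ {A,C}; cost 1
[col 3] TX: children T:{A}, X:{C} ∪→ {A,C}; cost 1
[col 3] BENOTX: children BENO:{A,C}, TX:{A,C} ∩→ {A,C}; cost 0
per-site changes: [3, 3, 3, 3]; total = 12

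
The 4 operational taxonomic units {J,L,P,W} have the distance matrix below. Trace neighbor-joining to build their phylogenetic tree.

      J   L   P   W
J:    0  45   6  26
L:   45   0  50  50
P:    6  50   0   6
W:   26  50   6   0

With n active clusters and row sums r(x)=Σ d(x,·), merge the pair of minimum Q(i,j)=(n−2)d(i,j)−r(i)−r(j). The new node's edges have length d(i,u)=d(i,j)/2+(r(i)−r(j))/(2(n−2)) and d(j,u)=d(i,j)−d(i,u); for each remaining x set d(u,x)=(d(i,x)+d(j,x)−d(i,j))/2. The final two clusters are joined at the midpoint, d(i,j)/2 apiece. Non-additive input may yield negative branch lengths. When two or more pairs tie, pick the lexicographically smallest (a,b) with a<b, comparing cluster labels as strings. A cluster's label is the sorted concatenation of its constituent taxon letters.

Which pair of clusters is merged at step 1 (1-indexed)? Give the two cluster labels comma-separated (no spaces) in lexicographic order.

iteration 1: select J,L (d=45, Q=-132); attach at lengths (11/2, 79/2); label the merged cluster JL
  updated: d(JL,P)=11/2, d(JL,W)=31/2
iteration 2: select JL,P (d=11/2, Q=-27); attach at lengths (15/2, -2); label the merged cluster JLP
  updated: d(JLP,W)=8
iteration 3: select JLP,W (d=8); attach at lengths (4, 4); label the merged cluster JLPW
final tree: (((J:11/2,L:79/2):15/2,P:-2):4,W:4)
total length: 117/2

J,L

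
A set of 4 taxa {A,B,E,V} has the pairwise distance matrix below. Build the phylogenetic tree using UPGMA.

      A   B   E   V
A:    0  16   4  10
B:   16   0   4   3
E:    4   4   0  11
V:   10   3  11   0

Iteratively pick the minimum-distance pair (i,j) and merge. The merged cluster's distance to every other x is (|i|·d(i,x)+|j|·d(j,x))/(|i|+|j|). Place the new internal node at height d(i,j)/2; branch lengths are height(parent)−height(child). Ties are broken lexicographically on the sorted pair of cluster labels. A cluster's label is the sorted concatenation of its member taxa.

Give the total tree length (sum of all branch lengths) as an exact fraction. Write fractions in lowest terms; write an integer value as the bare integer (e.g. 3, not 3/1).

step 1: merge (B,V) at d=3; branch lengths B→3/2, V→3/2; new cluster BV
  updated: d(A,BV)=13, d(BV,E)=15/2
step 2: merge (A,E) at d=4; branch lengths A→2, E→2; new cluster AE
  updated: d(AE,BV)=41/4
step 3: merge (AE,BV) at d=41/4; branch lengths AE→25/8, BV→29/8; new cluster ABEV
final tree: ((A:2,E:2):25/8,(B:3/2,V:3/2):29/8)
total length: 55/4

55/4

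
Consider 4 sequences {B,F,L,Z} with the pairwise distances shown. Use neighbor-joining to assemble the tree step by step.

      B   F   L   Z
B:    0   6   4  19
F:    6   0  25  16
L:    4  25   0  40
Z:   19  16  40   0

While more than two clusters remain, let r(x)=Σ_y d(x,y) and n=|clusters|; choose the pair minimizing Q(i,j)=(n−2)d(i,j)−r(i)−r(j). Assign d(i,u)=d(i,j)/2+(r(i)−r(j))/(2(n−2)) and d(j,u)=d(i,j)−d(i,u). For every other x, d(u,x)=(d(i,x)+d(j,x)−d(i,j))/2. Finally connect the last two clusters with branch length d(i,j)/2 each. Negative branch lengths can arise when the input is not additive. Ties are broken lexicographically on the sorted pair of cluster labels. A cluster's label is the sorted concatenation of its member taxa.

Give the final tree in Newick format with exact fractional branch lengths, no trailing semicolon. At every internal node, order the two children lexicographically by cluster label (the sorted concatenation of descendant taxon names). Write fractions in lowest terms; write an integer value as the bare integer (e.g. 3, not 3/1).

(((B:-8,L:12):25/2,F:1):15/2,Z:15/2)

step 1: merge (B,L) at d=4, Q=-90; branch lengths B→-8, L→12; new cluster BL
  updated: d(BL,F)=27/2, d(BL,Z)=55/2
step 2: merge (BL,F) at d=27/2, Q=-57; branch lengths BL→25/2, F→1; new cluster BFL
  updated: d(BFL,Z)=15
step 3: merge (BFL,Z) at d=15; branch lengths BFL→15/2, Z→15/2; new cluster BFLZ
final tree: (((B:-8,L:12):25/2,F:1):15/2,Z:15/2)
total length: 65/2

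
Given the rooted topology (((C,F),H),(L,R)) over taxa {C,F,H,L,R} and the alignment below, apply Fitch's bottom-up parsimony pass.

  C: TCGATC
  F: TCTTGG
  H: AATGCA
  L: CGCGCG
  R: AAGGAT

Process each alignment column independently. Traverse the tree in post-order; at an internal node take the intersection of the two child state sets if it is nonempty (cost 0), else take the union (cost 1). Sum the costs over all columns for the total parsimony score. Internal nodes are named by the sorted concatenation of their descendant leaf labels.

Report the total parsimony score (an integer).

15

[col 0] CF: children C:{T}, F:{T} ∩→ {T}; cost 0
[col 0] CFH: children CF:{T}, H:{A} ∪→ {A,T}; cost 1
[col 0] LR: children L:{C}, R:{A} ∪→ {A,C}; cost 1
[col 0] CFHLR: children CFH:{A,T}, LR:{A,C} ∩→ {A}; cost 0
[col 1] CF: children C:{C}, F:{C} ∩→ {C}; cost 0
[col 1] CFH: children CF:{C}, H:{A} ∪→ {A,C}; cost 1
[col 1] LR: children L:{G}, R:{A} ∪→ {A,G}; cost 1
[col 1] CFHLR: children CFH:{A,C}, LR:{A,G} ∩→ {A}; cost 0
[col 2] CF: children C:{G}, F:{T} ∪→ {G,T}; cost 1
[col 2] CFH: children CF:{G,T}, H:{T} ∩→ {T}; cost 0
[col 2] LR: children L:{C}, R:{G} ∪→ {C,G}; cost 1
[col 2] CFHLR: children CFH:{T}, LR:{C,G} ∪→ {C,G,T}; cost 1
[col 3] CF: children C:{A}, F:{T} ∪→ {A,T}; cost 1
[col 3] CFH: children CF:{A,T}, H:{G} ∪→ {A,G,T}; cost 1
[col 3] LR: children L:{G}, R:{G} ∩→ {G}; cost 0
[col 3] CFHLR: children CFH:{A,G,T}, LR:{G} ∩→ {G}; cost 0
[col 4] CF: children C:{T}, F:{G} ∪→ {G,T}; cost 1
[col 4] CFH: children CF:{G,T}, H:{C} ∪→ {C,G,T}; cost 1
[col 4] LR: children L:{C}, R:{A} ∪→ {A,C}; cost 1
[col 4] CFHLR: children CFH:{C,G,T}, LR:{A,C} ∩→ {C}; cost 0
[col 5] CF: children C:{C}, F:{G} ∪→ {C,G}; cost 1
[col 5] CFH: children CF:{C,G}, H:{A} ∪→ {A,C,G}; cost 1
[col 5] LR: children L:{G}, R:{T} ∪→ {G,T}; cost 1
[col 5] CFHLR: children CFH:{A,C,G}, LR:{G,T} ∩→ {G}; cost 0
per-site changes: [2, 2, 3, 2, 3, 3]; total = 15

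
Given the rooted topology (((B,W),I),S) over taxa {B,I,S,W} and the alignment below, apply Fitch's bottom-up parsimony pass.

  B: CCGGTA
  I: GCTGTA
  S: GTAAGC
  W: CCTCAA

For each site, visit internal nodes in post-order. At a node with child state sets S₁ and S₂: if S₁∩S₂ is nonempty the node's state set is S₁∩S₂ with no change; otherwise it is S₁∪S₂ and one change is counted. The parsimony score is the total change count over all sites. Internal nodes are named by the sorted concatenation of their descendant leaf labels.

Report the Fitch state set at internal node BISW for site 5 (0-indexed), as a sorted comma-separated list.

[col 0] BW: children B:{C}, W:{C} ∩→ {C}; cost 0
[col 0] BIW: children BW:{C}, I:{G} ∪→ {C,G}; cost 1
[col 0] BISW: children BIW:{C,G}, S:{G} ∩→ {G}; cost 0
[col 1] BW: children B:{C}, W:{C} ∩→ {C}; cost 0
[col 1] BIW: children BW:{C}, I:{C} ∩→ {C}; cost 0
[col 1] BISW: children BIW:{C}, S:{T} ∪→ {C,T}; cost 1
[col 2] BW: children B:{G}, W:{T} ∪→ {G,T}; cost 1
[col 2] BIW: children BW:{G,T}, I:{T} ∩→ {T}; cost 0
[col 2] BISW: children BIW:{T}, S:{A} ∪→ {A,T}; cost 1
[col 3] BW: children B:{G}, W:{C} ∪→ {C,G}; cost 1
[col 3] BIW: children BW:{C,G}, I:{G} ∩→ {G}; cost 0
[col 3] BISW: children BIW:{G}, S:{A} ∪→ {A,G}; cost 1
[col 4] BW: children B:{T}, W:{A} ∪→ {A,T}; cost 1
[col 4] BIW: children BW:{A,T}, I:{T} ∩→ {T}; cost 0
[col 4] BISW: children BIW:{T}, S:{G} ∪→ {G,T}; cost 1
[col 5] BW: children B:{A}, W:{A} ∩→ {A}; cost 0
[col 5] BIW: children BW:{A}, I:{A} ∩→ {A}; cost 0
[col 5] BISW: children BIW:{A}, S:{C} ∪→ {A,C}; cost 1
per-site changes: [1, 1, 2, 2, 2, 1]; total = 9

A,C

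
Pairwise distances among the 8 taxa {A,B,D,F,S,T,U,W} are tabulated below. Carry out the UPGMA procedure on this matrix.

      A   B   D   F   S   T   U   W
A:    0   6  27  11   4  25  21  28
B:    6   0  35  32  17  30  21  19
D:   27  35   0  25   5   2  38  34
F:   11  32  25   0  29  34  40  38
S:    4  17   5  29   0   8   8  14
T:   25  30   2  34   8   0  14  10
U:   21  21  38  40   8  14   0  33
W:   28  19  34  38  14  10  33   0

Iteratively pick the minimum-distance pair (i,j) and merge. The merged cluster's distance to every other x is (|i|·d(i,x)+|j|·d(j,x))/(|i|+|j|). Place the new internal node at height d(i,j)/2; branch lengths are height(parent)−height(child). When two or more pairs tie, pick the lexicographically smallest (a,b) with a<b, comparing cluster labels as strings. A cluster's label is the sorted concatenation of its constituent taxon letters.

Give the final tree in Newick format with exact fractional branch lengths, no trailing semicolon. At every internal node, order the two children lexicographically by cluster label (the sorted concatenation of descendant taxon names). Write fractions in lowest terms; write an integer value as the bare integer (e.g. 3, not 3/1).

iteration 1: select D,T (d=2); attach at lengths (1, 1); label the merged cluster DT
  updated: d(A,DT)=26, d(B,DT)=65/2, d(DT,F)=59/2, d(DT,S)=13/2, d(DT,U)=26, d(DT,W)=22
iteration 2: select A,S (d=4); attach at lengths (2, 2); label the merged cluster AS
  updated: d(AS,B)=23/2, d(AS,DT)=65/4, d(AS,F)=20, d(AS,U)=29/2, d(AS,W)=21
iteration 3: select AS,B (d=23/2); attach at lengths (15/4, 23/4); label the merged cluster ABS
  updated: d(ABS,DT)=65/3, d(ABS,F)=24, d(ABS,U)=50/3, d(ABS,W)=61/3
iteration 4: select ABS,U (d=50/3); attach at lengths (31/12, 25/3); label the merged cluster ABSU
  updated: d(ABSU,DT)=91/4, d(ABSU,F)=28, d(ABSU,W)=47/2
iteration 5: select DT,W (d=22); attach at lengths (10, 11); label the merged cluster DTW
  updated: d(ABSU,DTW)=23, d(DTW,F)=97/3
iteration 6: select ABSU,DTW (d=23); attach at lengths (19/6, 1/2); label the merged cluster ABDSTUW
  updated: d(ABDSTUW,F)=209/7
iteration 7: select ABDSTUW,F (d=209/7); attach at lengths (24/7, 209/14); label the merged cluster ABDFSTUW
final tree: (((((A:2,S:2):15/4,B:23/4):31/12,U:25/3):19/6,((D:1,T:1):10,W:11):1/2):24/7,F:209/14)
total length: 5833/84

(((((A:2,S:2):15/4,B:23/4):31/12,U:25/3):19/6,((D:1,T:1):10,W:11):1/2):24/7,F:209/14)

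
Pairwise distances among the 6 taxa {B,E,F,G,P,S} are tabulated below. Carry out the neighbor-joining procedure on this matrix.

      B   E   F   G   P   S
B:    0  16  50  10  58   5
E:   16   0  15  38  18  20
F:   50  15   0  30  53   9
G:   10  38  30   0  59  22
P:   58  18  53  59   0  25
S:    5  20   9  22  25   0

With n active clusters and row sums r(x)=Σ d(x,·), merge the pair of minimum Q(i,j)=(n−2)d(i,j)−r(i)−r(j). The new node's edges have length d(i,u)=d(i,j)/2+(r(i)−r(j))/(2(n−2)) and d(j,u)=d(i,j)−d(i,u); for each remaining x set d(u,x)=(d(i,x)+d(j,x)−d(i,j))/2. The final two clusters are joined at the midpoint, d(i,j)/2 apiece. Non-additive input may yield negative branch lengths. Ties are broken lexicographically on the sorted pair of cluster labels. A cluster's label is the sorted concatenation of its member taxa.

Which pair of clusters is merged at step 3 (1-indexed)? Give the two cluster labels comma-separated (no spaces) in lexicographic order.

BG,S

iteration 1: select B,G (d=10, Q=-258); attach at lengths (5/2, 15/2); label the merged cluster BG
  updated: d(BG,E)=22, d(BG,F)=35, d(BG,P)=107/2, d(BG,S)=17/2
iteration 2: select E,P (d=18, Q=-341/2); attach at lengths (-41/12, 257/12); label the merged cluster EP
  updated: d(BG,EP)=115/4, d(EP,F)=25, d(EP,S)=27/2
iteration 3: select BG,S (d=17/2, Q=-345/4); attach at lengths (233/16, -97/16); label the merged cluster BGS
  updated: d(BGS,EP)=135/8, d(BGS,F)=71/4
iteration 4: select BGS,EP (d=135/8, Q=-477/8); attach at lengths (77/16, 193/16); label the merged cluster BEGPS
  updated: d(BEGPS,F)=207/16
iteration 5: select BEGPS,F (d=207/16); attach at lengths (207/32, 207/32); label the merged cluster BEFGPS
final tree: ((((B:5/2,G:15/2):233/16,S:-97/16):77/16,(E:-41/12,P:257/12):193/16):207/32,F:207/32)
total length: 1061/16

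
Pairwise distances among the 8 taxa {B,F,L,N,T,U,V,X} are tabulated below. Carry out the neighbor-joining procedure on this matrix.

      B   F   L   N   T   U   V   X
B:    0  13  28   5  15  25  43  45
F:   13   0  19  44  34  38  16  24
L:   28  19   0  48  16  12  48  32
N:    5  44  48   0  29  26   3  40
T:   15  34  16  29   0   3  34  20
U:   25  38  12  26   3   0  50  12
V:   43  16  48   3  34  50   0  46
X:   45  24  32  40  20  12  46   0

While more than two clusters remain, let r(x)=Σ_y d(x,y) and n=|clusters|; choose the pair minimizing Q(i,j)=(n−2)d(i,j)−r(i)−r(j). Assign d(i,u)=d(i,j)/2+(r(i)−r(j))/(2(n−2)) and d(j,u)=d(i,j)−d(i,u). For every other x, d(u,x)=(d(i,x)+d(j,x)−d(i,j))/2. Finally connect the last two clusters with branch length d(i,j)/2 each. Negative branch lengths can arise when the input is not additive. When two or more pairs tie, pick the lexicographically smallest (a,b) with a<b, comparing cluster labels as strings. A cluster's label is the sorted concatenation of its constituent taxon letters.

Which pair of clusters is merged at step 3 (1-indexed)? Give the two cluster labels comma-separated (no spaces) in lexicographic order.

step 1: merge (N,V) at d=3, Q=-417; branch lengths N→-9/4, V→21/4; new cluster NV
  updated: d(B,NV)=45/2, d(F,NV)=57/2, d(L,NV)=93/2, d(NV,T)=30, d(NV,U)=73/2, d(NV,X)=83/2
step 2: merge (B,NV) at d=45/2, Q=-483/2; branch lengths B→111/20, NV→339/20; new cluster BNV
  updated: d(BNV,F)=19/2, d(BNV,L)=26, d(BNV,T)=45/4, d(BNV,U)=39/2, d(BNV,X)=32
step 3: merge (BNV,F) at d=19/2, Q=-739/4; branch lengths BNV→47/32, F→257/32; new cluster BFNV
  updated: d(BFNV,L)=71/4, d(BFNV,T)=143/8, d(BFNV,U)=24, d(BFNV,X)=93/4
step 4: merge (BFNV,L) at d=71/4, Q=-859/8; branch lengths BFNV→467/48, L→385/48; new cluster BFLNV
  updated: d(BFLNV,T)=129/16, d(BFLNV,U)=73/8, d(BFLNV,X)=75/4
step 5: merge (BFLNV,T) at d=129/16, Q=-407/8; branch lengths BFLNV→21/4, T→45/16; new cluster BFLNTV
  updated: d(BFLNTV,U)=65/32, d(BFLNTV,X)=491/32
step 6: merge (BFLNTV,U) at d=65/32, Q=-235/8; branch lengths BFLNTV→43/16, U→-21/32; new cluster BFLNTUV
  updated: d(BFLNTUV,X)=405/32
step 7: merge (BFLNTUV,X) at d=405/32; branch lengths BFLNTUV→405/64, X→405/64; new cluster BFLNTUVX
final tree: ((((((B:111/20,(N:-9/4,V:21/4):339/20):47/32,F:257/32):467/48,L:385/48):21/4,T:45/16):43/16,U:-21/32):405/64,X:405/64)
total length: 151/2

BNV,F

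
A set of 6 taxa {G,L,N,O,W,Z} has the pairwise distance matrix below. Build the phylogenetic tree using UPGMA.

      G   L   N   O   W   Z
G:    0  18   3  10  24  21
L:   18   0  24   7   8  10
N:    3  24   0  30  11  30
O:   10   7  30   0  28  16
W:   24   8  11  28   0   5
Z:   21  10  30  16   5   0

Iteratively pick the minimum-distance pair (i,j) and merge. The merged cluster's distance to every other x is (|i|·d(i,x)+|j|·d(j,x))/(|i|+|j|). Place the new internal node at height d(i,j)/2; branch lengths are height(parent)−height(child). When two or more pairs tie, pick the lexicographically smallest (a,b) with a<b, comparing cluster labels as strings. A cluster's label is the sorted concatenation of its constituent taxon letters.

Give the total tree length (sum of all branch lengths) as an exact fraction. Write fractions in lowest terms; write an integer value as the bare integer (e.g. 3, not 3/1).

1. join G+N (d=3) ⇒ GN; edges |G|=3/2, |N|=3/2
  updated: d(GN,L)=21, d(GN,O)=20, d(GN,W)=35/2, d(GN,Z)=51/2
2. join W+Z (d=5) ⇒ WZ; edges |W|=5/2, |Z|=5/2
  updated: d(GN,WZ)=43/2, d(L,WZ)=9, d(O,WZ)=22
3. join L+O (d=7) ⇒ LO; edges |L|=7/2, |O|=7/2
  updated: d(GN,LO)=41/2, d(LO,WZ)=31/2
4. join LO+WZ (d=31/2) ⇒ LOWZ; edges |LO|=17/4, |WZ|=21/4
  updated: d(GN,LOWZ)=21
5. join GN+LOWZ (d=21) ⇒ GLNOWZ; edges |GN|=9, |LOWZ|=11/4
final tree: ((G:3/2,N:3/2):9,((L:7/2,O:7/2):17/4,(W:5/2,Z:5/2):21/4):11/4)
total length: 145/4

145/4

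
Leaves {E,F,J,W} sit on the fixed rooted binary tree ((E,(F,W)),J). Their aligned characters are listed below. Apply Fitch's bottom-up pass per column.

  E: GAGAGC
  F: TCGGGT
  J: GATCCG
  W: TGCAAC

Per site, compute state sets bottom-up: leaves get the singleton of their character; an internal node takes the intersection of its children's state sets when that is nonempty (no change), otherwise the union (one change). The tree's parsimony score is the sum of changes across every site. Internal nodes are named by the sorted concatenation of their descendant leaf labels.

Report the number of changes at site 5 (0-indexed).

site 0, node FW: F={T} ∩ W={T} → {T} (+0)
site 0, node EFW: E={G} ∪ FW={T} → {G,T} (+1)
site 0, node EFJW: EFW={G,T} ∩ J={G} → {G} (+0)
site 1, node FW: F={C} ∪ W={G} → {C,G} (+1)
site 1, node EFW: E={A} ∪ FW={C,G} → {A,C,G} (+1)
site 1, node EFJW: EFW={A,C,G} ∩ J={A} → {A} (+0)
site 2, node FW: F={G} ∪ W={C} → {C,G} (+1)
site 2, node EFW: E={G} ∩ FW={C,G} → {G} (+0)
site 2, node EFJW: EFW={G} ∪ J={T} → {G,T} (+1)
site 3, node FW: F={G} ∪ W={A} → {A,G} (+1)
site 3, node EFW: E={A} ∩ FW={A,G} → {A} (+0)
site 3, node EFJW: EFW={A} ∪ J={C} → {A,C} (+1)
site 4, node FW: F={G} ∪ W={A} → {A,G} (+1)
site 4, node EFW: E={G} ∩ FW={A,G} → {G} (+0)
site 4, node EFJW: EFW={G} ∪ J={C} → {C,G} (+1)
site 5, node FW: F={T} ∪ W={C} → {C,T} (+1)
site 5, node EFW: E={C} ∩ FW={C,T} → {C} (+0)
site 5, node EFJW: EFW={C} ∪ J={G} → {C,G} (+1)
per-site changes: [1, 2, 2, 2, 2, 2]; total = 11

2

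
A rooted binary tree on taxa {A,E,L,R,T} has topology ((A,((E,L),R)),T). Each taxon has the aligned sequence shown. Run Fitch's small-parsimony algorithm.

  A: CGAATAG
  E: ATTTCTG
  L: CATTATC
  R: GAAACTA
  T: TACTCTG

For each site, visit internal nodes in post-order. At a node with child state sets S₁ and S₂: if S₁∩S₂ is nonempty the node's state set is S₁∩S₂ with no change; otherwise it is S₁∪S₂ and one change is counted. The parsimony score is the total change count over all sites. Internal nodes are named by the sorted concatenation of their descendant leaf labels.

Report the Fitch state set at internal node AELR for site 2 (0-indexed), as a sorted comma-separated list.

EL@0: {A} ∪ {C} = {A,C} (union, +1)
ELR@0: {A,C} ∪ {G} = {A,C,G} (union, +1)
AELR@0: {C} ∩ {A,C,G} = {C} (intersection, +0)
AELRT@0: {C} ∪ {T} = {C,T} (union, +1)
EL@1: {T} ∪ {A} = {A,T} (union, +1)
ELR@1: {A,T} ∩ {A} = {A} (intersection, +0)
AELR@1: {G} ∪ {A} = {A,G} (union, +1)
AELRT@1: {A,G} ∩ {A} = {A} (intersection, +0)
EL@2: {T} ∩ {T} = {T} (intersection, +0)
ELR@2: {T} ∪ {A} = {A,T} (union, +1)
AELR@2: {A} ∩ {A,T} = {A} (intersection, +0)
AELRT@2: {A} ∪ {C} = {A,C} (union, +1)
EL@3: {T} ∩ {T} = {T} (intersection, +0)
ELR@3: {T} ∪ {A} = {A,T} (union, +1)
AELR@3: {A} ∩ {A,T} = {A} (intersection, +0)
AELRT@3: {A} ∪ {T} = {A,T} (union, +1)
EL@4: {C} ∪ {A} = {A,C} (union, +1)
ELR@4: {A,C} ∩ {C} = {C} (intersection, +0)
AELR@4: {T} ∪ {C} = {C,T} (union, +1)
AELRT@4: {C,T} ∩ {C} = {C} (intersection, +0)
EL@5: {T} ∩ {T} = {T} (intersection, +0)
ELR@5: {T} ∩ {T} = {T} (intersection, +0)
AELR@5: {A} ∪ {T} = {A,T} (union, +1)
AELRT@5: {A,T} ∩ {T} = {T} (intersection, +0)
EL@6: {G} ∪ {C} = {C,G} (union, +1)
ELR@6: {C,G} ∪ {A} = {A,C,G} (union, +1)
AELR@6: {G} ∩ {A,C,G} = {G} (intersection, +0)
AELRT@6: {G} ∩ {G} = {G} (intersection, +0)
per-site changes: [3, 2, 2, 2, 2, 1, 2]; total = 14

A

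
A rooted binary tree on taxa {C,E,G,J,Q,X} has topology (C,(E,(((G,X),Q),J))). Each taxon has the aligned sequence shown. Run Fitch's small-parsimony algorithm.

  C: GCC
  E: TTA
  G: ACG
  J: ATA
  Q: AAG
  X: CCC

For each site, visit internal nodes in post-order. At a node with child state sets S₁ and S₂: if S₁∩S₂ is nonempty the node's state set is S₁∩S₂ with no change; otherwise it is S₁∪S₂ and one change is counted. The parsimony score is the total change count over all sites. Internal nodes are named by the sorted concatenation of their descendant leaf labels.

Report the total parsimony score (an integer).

site 0, node GX: G={A} ∪ X={C} → {A,C} (+1)
site 0, node GQX: GX={A,C} ∩ Q={A} → {A} (+0)
site 0, node GJQX: GQX={A} ∩ J={A} → {A} (+0)
site 0, node EGJQX: E={T} ∪ GJQX={A} → {A,T} (+1)
site 0, node CEGJQX: C={G} ∪ EGJQX={A,T} → {A,G,T} (+1)
site 1, node GX: G={C} ∩ X={C} → {C} (+0)
site 1, node GQX: GX={C} ∪ Q={A} → {A,C} (+1)
site 1, node GJQX: GQX={A,C} ∪ J={T} → {A,C,T} (+1)
site 1, node EGJQX: E={T} ∩ GJQX={A,C,T} → {T} (+0)
site 1, node CEGJQX: C={C} ∪ EGJQX={T} → {C,T} (+1)
site 2, node GX: G={G} ∪ X={C} → {C,G} (+1)
site 2, node GQX: GX={C,G} ∩ Q={G} → {G} (+0)
site 2, node GJQX: GQX={G} ∪ J={A} → {A,G} (+1)
site 2, node EGJQX: E={A} ∩ GJQX={A,G} → {A} (+0)
site 2, node CEGJQX: C={C} ∪ EGJQX={A} → {A,C} (+1)
per-site changes: [3, 3, 3]; total = 9

9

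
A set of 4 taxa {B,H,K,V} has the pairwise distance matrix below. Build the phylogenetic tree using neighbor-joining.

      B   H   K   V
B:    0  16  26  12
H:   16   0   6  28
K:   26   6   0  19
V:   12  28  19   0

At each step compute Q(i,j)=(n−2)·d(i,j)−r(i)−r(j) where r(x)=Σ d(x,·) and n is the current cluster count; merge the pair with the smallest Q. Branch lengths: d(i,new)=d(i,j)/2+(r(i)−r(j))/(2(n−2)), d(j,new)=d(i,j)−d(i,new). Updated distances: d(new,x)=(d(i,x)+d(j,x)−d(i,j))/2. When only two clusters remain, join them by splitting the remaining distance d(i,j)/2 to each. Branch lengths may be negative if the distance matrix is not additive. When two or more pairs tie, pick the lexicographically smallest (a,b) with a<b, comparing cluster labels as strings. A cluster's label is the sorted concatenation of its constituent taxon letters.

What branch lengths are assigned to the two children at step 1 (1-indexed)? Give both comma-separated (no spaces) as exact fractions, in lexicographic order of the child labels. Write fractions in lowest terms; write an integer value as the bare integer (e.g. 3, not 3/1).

step 1: merge (B,V) at d=12, Q=-89; branch lengths B→19/4, V→29/4; new cluster BV
  updated: d(BV,H)=16, d(BV,K)=33/2
step 2: merge (BV,H) at d=16, Q=-77/2; branch lengths BV→53/4, H→11/4; new cluster BHV
  updated: d(BHV,K)=13/4
step 3: merge (BHV,K) at d=13/4; branch lengths BHV→13/8, K→13/8; new cluster BHKV
final tree: (((B:19/4,V:29/4):53/4,H:11/4):13/8,K:13/8)
total length: 125/4

19/4,29/4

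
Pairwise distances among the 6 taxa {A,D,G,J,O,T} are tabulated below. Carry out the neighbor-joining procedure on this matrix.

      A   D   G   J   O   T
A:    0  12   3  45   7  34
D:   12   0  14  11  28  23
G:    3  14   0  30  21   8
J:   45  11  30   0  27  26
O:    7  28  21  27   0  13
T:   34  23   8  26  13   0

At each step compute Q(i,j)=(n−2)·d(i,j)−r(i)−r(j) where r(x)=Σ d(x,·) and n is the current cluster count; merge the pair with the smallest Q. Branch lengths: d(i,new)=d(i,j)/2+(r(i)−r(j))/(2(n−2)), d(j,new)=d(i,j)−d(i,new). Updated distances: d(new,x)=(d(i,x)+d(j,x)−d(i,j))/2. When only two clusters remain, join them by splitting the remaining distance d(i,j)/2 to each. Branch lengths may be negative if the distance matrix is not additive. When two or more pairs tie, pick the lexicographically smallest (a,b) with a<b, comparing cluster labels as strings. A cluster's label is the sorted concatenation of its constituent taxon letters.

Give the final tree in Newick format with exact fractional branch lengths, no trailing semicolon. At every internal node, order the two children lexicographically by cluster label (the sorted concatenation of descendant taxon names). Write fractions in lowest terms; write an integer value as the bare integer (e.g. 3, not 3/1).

((((A:25/6,O:17/6):31/4,(D:-7/8,J:95/8):45/4):5/2,G:1/2):15/4,T:15/4)

1. join D+J (d=11, Q=-183) ⇒ DJ; edges |D|=-7/8, |J|=95/8
  updated: d(A,DJ)=23, d(DJ,G)=33/2, d(DJ,O)=22, d(DJ,T)=19
2. join A+O (d=7, Q=-109) ⇒ AO; edges |A|=25/6, |O|=17/6
  updated: d(AO,DJ)=19, d(AO,G)=17/2, d(AO,T)=20
3. join AO+DJ (d=19, Q=-64) ⇒ ADJO; edges |AO|=31/4, |DJ|=45/4
  updated: d(ADJO,G)=3, d(ADJO,T)=10
4. join ADJO+G (d=3, Q=-21) ⇒ ADGJO; edges |ADJO|=5/2, |G|=1/2
  updated: d(ADGJO,T)=15/2
5. join ADGJO+T (d=15/2) ⇒ ADGJOT; edges |ADGJO|=15/4, |T|=15/4
final tree: ((((A:25/6,O:17/6):31/4,(D:-7/8,J:95/8):45/4):5/2,G:1/2):15/4,T:15/4)
total length: 95/2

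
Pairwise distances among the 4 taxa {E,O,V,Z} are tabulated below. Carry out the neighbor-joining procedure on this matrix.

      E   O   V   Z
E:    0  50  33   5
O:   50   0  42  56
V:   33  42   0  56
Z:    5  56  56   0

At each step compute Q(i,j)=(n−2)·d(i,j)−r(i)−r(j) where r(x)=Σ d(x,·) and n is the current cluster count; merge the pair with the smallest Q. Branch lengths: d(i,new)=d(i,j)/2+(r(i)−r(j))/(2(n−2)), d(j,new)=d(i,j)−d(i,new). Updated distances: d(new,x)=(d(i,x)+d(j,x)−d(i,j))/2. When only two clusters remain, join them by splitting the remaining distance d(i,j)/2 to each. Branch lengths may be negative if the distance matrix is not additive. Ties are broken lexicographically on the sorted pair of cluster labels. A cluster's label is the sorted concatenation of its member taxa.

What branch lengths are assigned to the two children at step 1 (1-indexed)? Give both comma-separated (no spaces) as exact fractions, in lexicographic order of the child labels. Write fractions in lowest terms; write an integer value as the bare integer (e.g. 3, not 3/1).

-19/4,39/4

iteration 1: select E,Z (d=5, Q=-195); attach at lengths (-19/4, 39/4); label the merged cluster EZ
  updated: d(EZ,O)=101/2, d(EZ,V)=42
iteration 2: select EZ,O (d=101/2, Q=-269/2); attach at lengths (101/4, 101/4); label the merged cluster EOZ
  updated: d(EOZ,V)=67/4
iteration 3: select EOZ,V (d=67/4); attach at lengths (67/8, 67/8); label the merged cluster EOVZ
final tree: (((E:-19/4,Z:39/4):101/4,O:101/4):67/8,V:67/8)
total length: 289/4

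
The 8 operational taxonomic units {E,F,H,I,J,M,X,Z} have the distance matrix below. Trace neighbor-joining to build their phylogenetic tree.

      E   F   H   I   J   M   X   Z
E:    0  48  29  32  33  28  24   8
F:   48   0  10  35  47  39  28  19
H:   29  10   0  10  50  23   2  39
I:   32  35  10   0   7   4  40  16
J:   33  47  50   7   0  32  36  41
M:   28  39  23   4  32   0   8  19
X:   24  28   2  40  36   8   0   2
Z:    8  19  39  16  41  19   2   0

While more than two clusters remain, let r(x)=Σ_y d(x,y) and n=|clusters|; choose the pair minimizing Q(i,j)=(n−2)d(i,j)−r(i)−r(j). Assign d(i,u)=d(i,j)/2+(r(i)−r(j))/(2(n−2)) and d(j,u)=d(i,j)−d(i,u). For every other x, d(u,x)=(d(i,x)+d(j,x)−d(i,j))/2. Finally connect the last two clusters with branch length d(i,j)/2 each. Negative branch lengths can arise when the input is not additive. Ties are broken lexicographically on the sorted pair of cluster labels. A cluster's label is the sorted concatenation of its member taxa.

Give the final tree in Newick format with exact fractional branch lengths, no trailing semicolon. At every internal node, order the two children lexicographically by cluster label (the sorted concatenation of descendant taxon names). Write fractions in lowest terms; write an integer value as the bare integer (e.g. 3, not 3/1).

iteration 1: select I,J (d=7, Q=-348); attach at lengths (-5, 12); label the merged cluster IJ
  updated: d(E,IJ)=29, d(F,IJ)=75/2, d(H,IJ)=53/2, d(IJ,M)=29/2, d(IJ,X)=69/2, d(IJ,Z)=25
iteration 2: select F,H (d=10, Q=-261); attach at lengths (51/5, -1/5); label the merged cluster FH
  updated: d(E,FH)=67/2, d(FH,IJ)=27, d(FH,M)=26, d(FH,X)=10, d(FH,Z)=24
iteration 3: select E,Z (d=8, Q=-337/2); attach at lengths (153/16, -25/16); label the merged cluster EZ
  updated: d(EZ,FH)=99/4, d(EZ,IJ)=23, d(EZ,M)=39/2, d(EZ,X)=9
iteration 4: select IJ,M (d=29/2, Q=-247/2); attach at lengths (149/12, 25/12); label the merged cluster IJM
  updated: d(EZ,IJM)=14, d(FH,IJM)=77/4, d(IJM,X)=14
iteration 5: select EZ,IJM (d=14, Q=-67); attach at lengths (57/8, 55/8); label the merged cluster EIJMZ
  updated: d(EIJMZ,FH)=15, d(EIJMZ,X)=9/2
iteration 6: select EIJMZ,FH (d=15, Q=-59/2); attach at lengths (19/4, 41/4); label the merged cluster EFHIJMZ
  updated: d(EFHIJMZ,X)=-1/4
iteration 7: select EFHIJMZ,X (d=-1/4); attach at lengths (-1/8, -1/8); label the merged cluster EFHIJMXZ
final tree: ((((E:153/16,Z:-25/16):57/8,((I:-5,J:12):149/12,M:25/12):55/8):19/4,(F:51/5,H:-1/5):41/4):-1/8,X:-1/8)
total length: 273/4

((((E:153/16,Z:-25/16):57/8,((I:-5,J:12):149/12,M:25/12):55/8):19/4,(F:51/5,H:-1/5):41/4):-1/8,X:-1/8)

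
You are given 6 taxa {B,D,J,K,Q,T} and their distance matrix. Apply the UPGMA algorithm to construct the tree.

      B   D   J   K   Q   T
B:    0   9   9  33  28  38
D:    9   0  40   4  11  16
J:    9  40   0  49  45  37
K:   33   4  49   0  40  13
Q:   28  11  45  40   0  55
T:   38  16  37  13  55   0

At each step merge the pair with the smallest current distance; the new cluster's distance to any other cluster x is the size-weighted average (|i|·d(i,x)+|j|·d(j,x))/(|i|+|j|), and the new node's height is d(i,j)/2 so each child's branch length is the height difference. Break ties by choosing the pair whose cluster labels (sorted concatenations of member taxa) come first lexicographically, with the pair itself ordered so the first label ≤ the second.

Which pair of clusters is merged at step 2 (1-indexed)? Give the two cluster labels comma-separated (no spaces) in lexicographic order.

iteration 1: select D,K (d=4); attach at lengths (2, 2); label the merged cluster DK
  updated: d(B,DK)=21, d(DK,J)=89/2, d(DK,Q)=51/2, d(DK,T)=29/2
iteration 2: select B,J (d=9); attach at lengths (9/2, 9/2); label the merged cluster BJ
  updated: d(BJ,DK)=131/4, d(BJ,Q)=73/2, d(BJ,T)=75/2
iteration 3: select DK,T (d=29/2); attach at lengths (21/4, 29/4); label the merged cluster DKT
  updated: d(BJ,DKT)=103/3, d(DKT,Q)=106/3
iteration 4: select BJ,DKT (d=103/3); attach at lengths (38/3, 119/12); label the merged cluster BDJKT
  updated: d(BDJKT,Q)=179/5
iteration 5: select BDJKT,Q (d=179/5); attach at lengths (11/15, 179/10); label the merged cluster BDJKQT
final tree: (((B:9/2,J:9/2):38/3,((D:2,K:2):21/4,T:29/4):119/12):11/15,Q:179/10)
total length: 4003/60

B,J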